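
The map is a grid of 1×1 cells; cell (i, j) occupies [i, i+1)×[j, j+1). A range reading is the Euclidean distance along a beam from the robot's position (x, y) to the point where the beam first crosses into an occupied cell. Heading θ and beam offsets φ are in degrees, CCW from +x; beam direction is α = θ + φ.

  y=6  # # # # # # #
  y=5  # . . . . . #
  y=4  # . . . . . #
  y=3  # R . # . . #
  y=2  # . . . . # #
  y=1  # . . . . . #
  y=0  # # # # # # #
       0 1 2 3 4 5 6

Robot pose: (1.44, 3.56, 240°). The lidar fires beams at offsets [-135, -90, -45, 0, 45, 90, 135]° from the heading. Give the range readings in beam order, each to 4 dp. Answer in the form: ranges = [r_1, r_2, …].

ranges = [1.7000, 0.5081, 0.4555, 0.8800, 2.6503, 5.1200, 1.6150]

beam 1: φ=-135°, α=105°
  cosα=-0.2588 sinα=0.9659 | (1,3) | tMaxX 1.7000 tMaxY 0.4555 | tΔX 3.8637 tΔY 1.0353
    t=0.4555 [y] (1,4)
    t=1.4908 [y] (1,5)
    t=1.7000 [x] (0,5) — stop
  → r_1 = 1.7000
beam 2: φ=-90°, α=150°
  cosα=-0.8660 sinα=0.5000 | (1,3) | tMaxX 0.5081 tMaxY 0.8800 | tΔX 1.1547 tΔY 2.0000
    t=0.5081 [x] (0,3) — stop
  → r_2 = 0.5081
beam 3: φ=-45°, α=195°
  cosα=-0.9659 sinα=-0.2588 | (1,3) | tMaxX 0.4555 tMaxY 2.1637 | tΔX 1.0353 tΔY 3.8637
    t=0.4555 [x] (0,3) — stop
  → r_3 = 0.4555
beam 4: φ=0°, α=240°
  cosα=-0.5000 sinα=-0.8660 | (1,3) | tMaxX 0.8800 tMaxY 0.6466 | tΔX 2.0000 tΔY 1.1547
    t=0.6466 [y] (1,2)
    t=0.8800 [x] (0,2) — stop
  → r_4 = 0.8800
beam 5: φ=45°, α=285°
  cosα=0.2588 sinα=-0.9659 | (1,3) | tMaxX 2.1637 tMaxY 0.5798 | tΔX 3.8637 tΔY 1.0353
    t=0.5798 [y] (1,2)
    t=1.6150 [y] (1,1)
    t=2.1637 [x] (2,1)
    t=2.6503 [y] (2,0) — stop
  → r_5 = 2.6503
beam 6: φ=90°, α=330°
  cosα=0.8660 sinα=-0.5000 | (1,3) | tMaxX 0.6466 tMaxY 1.1200 | tΔX 1.1547 tΔY 2.0000
    t=0.6466 [x] (2,3)
    t=1.1200 [y] (2,2)
    t=1.8013 [x] (3,2)
    t=2.9560 [x] (4,2)
    t=3.1200 [y] (4,1)
    t=4.1107 [x] (5,1)
    t=5.1200 [y] (5,0) — stop
  → r_6 = 5.1200
beam 7: φ=135°, α=15°
  cosα=0.9659 sinα=0.2588 | (1,3) | tMaxX 0.5798 tMaxY 1.7000 | tΔX 1.0353 tΔY 3.8637
    t=0.5798 [x] (2,3)
    t=1.6150 [x] (3,3) — stop
  → r_7 = 1.6150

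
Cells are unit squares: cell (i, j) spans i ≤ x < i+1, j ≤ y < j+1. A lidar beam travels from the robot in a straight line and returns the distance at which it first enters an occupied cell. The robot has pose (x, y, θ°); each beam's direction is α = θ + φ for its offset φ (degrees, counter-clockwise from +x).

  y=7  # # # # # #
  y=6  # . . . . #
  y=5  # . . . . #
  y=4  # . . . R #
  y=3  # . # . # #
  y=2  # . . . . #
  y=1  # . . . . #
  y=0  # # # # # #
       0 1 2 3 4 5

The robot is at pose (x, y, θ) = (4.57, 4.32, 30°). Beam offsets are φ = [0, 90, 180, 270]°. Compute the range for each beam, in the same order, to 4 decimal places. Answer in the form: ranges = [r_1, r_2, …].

beam 1: φ=0°, α=30°
  cosα=0.8660 sinα=0.5000 | (4,4) | tMaxX 0.4965 tMaxY 1.3600 | tΔX 1.1547 tΔY 2.0000
    t=0.4965 [x] (5,4) — stop
  → r_1 = 0.4965
beam 2: φ=90°, α=120°
  cosα=-0.5000 sinα=0.8660 | (4,4) | tMaxX 1.1400 tMaxY 0.7852 | tΔX 2.0000 tΔY 1.1547
    t=0.7852 [y] (4,5)
    t=1.1400 [x] (3,5)
    t=1.9399 [y] (3,6)
    t=3.0946 [y] (3,7) — stop
  → r_2 = 3.0946
beam 3: φ=180°, α=210°
  cosα=-0.8660 sinα=-0.5000 | (4,4) | tMaxX 0.6582 tMaxY 0.6400 | tΔX 1.1547 tΔY 2.0000
    t=0.6400 [y] (4,3) — stop
  → r_3 = 0.6400
beam 4: φ=270°, α=300°
  cosα=0.5000 sinα=-0.8660 | (4,4) | tMaxX 0.8600 tMaxY 0.3695 | tΔX 2.0000 tΔY 1.1547
    t=0.3695 [y] (4,3) — stop
  → r_4 = 0.3695

ranges = [0.4965, 3.0946, 0.6400, 0.3695]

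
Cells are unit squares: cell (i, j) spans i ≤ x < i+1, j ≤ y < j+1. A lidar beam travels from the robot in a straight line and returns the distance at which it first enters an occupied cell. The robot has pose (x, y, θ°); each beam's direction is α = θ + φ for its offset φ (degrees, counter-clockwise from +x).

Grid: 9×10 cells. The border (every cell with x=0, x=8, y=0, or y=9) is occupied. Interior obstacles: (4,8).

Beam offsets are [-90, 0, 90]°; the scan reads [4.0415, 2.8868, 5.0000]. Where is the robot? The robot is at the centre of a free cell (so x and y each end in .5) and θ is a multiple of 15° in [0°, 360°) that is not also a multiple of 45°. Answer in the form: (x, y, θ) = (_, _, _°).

(x, y, θ) = (5.5, 4.5, 330°)

Enumerate (i+0.5, j+0.5, θ) over the 55 free cells and 16 admissible headings. For each, cast all 3 beams and compare to the given ranges.
  (1.5, 8.5, 195°): beam 1 = 0.5176 ≠ 4.0415 ✗
  (1.5, 6.5, 30°): beam 1 = 6.3509 ≠ 4.0415 ✗
  (2.5, 7.5, 120°): beam 1 = 1.7321 ≠ 4.0415 ✗
  (5.5, 7.5, 345°): beam 1 = 6.7293 ≠ 4.0415 ✗
  …
  (5.5, 4.5, 330°): r_1=4.0415, r_2=2.8868, r_3=5.0000 — all match ✓
Unique over the lattice → pose = (5.5, 4.5, 330°).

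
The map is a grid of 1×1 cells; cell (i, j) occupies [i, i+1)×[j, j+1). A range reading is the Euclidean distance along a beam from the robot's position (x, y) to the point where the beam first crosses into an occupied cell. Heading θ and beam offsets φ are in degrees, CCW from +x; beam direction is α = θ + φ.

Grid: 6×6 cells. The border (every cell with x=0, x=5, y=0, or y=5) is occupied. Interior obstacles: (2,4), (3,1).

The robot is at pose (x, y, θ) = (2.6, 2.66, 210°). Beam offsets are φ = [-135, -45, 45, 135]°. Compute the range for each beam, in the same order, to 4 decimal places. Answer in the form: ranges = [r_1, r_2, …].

ranges = [1.3873, 1.6564, 1.7186, 2.4847]

beam 1: φ=-135°, α=75°
  cosα=0.2588 sinα=0.9659 | (2,2) | tMaxX 1.5455 tMaxY 0.3520 | tΔX 3.8637 tΔY 1.0353
    t=0.3520 [y] (2,3)
    t=1.3873 [y] (2,4) — stop
  → r_1 = 1.3873
beam 2: φ=-45°, α=165°
  cosα=-0.9659 sinα=0.2588 | (2,2) | tMaxX 0.6212 tMaxY 1.3137 | tΔX 1.0353 tΔY 3.8637
    t=0.6212 [x] (1,2)
    t=1.3137 [y] (1,3)
    t=1.6564 [x] (0,3) — stop
  → r_2 = 1.6564
beam 3: φ=45°, α=255°
  cosα=-0.2588 sinα=-0.9659 | (2,2) | tMaxX 2.3182 tMaxY 0.6833 | tΔX 3.8637 tΔY 1.0353
    t=0.6833 [y] (2,1)
    t=1.7186 [y] (2,0) — stop
  → r_3 = 1.7186
beam 4: φ=135°, α=345°
  cosα=0.9659 sinα=-0.2588 | (2,2) | tMaxX 0.4141 tMaxY 2.5500 | tΔX 1.0353 tΔY 3.8637
    t=0.4141 [x] (3,2)
    t=1.4494 [x] (4,2)
    t=2.4847 [x] (5,2) — stop
  → r_4 = 2.4847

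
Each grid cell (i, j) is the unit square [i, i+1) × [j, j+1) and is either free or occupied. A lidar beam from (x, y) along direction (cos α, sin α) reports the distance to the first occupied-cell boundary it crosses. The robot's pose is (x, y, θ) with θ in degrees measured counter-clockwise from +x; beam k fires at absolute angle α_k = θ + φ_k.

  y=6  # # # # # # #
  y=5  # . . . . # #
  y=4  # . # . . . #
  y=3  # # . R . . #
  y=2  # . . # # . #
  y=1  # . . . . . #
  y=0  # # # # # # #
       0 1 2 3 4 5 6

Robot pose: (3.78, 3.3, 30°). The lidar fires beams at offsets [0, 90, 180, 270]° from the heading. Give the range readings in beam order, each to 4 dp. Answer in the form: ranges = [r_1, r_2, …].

ranges = [2.5634, 1.5600, 0.6000, 0.3464]

beam 1: φ=0°, α=30°
  d=(0.8660,0.5000)  start (3,3)  tX=0.2540 tY=1.4000  stride 1/|dx|=1.1547 1/|dy|=2.0000
    cross x-line → (4,3), t=0.2540
    cross y-line → (4,4), t=1.4000
    cross x-line → (5,4), t=1.4087
    cross x-line → (6,4), t=2.5634 (wall)
  → r_1 = 2.5634
beam 2: φ=90°, α=120°
  d=(-0.5000,0.8660)  start (3,3)  tX=1.5600 tY=0.8083  stride 1/|dx|=2.0000 1/|dy|=1.1547
    cross y-line → (3,4), t=0.8083
    cross x-line → (2,4), t=1.5600 (wall)
  → r_2 = 1.5600
beam 3: φ=180°, α=210°
  d=(-0.8660,-0.5000)  start (3,3)  tX=0.9007 tY=0.6000  stride 1/|dx|=1.1547 1/|dy|=2.0000
    cross y-line → (3,2), t=0.6000 (wall)
  → r_3 = 0.6000
beam 4: φ=270°, α=300°
  d=(0.5000,-0.8660)  start (3,3)  tX=0.4400 tY=0.3464  stride 1/|dx|=2.0000 1/|dy|=1.1547
    cross y-line → (3,2), t=0.3464 (wall)
  → r_4 = 0.3464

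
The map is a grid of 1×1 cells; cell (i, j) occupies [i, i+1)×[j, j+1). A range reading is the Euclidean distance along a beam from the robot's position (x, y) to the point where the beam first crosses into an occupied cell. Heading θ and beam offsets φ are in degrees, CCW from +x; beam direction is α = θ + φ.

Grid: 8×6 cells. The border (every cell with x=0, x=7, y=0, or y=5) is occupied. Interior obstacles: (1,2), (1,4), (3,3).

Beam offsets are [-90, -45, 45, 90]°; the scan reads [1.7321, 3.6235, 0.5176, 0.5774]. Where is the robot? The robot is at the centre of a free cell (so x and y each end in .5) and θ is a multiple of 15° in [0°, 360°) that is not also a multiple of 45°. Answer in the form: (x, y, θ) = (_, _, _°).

(x, y, θ) = (3.5, 2.5, 30°)

The pose lattice has 21·16 = 336 candidates. Test each by forward raycasting.
  (5.5, 2.5, 120°): beam 2 = 2.5882 ≠ 3.6235 ✗
  (3.5, 4.5, 255°): beam 1 = 1.5529 ≠ 1.7321 ✗
  (5.5, 4.5, 60°): beam 2 = 1.5529 ≠ 3.6235 ✗
  (3.5, 2.5, 300°): beam 1 = 2.8868 ≠ 1.7321 ✗
  …
  (3.5, 2.5, 30°): r_1=1.7321, r_2=3.6235, r_3=0.5176, r_4=0.5774 — all match ✓
Only this pose fits every beam.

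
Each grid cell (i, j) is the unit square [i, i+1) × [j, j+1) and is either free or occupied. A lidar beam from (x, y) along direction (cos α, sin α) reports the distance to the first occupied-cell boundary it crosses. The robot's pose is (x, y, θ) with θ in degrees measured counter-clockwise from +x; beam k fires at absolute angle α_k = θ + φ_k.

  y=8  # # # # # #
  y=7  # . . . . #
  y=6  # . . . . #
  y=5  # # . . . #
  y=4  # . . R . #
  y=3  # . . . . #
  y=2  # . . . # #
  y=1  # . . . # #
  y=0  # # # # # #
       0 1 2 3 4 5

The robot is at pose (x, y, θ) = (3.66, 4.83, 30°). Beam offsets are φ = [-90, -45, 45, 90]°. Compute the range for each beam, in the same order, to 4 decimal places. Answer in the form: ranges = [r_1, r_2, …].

beam 1: φ=-90°, α=300°
  direction (0.5000, -0.8660); cell (3,4); t to first gridline: x 0.6800, y 0.9584 (then +2.0000 / +1.1547)
    (4,4) via x @ 0.6800
    (4,3) via y @ 0.9584
    (4,2) via y @ 2.1131  # hit
  → r_1 = 2.1131
beam 2: φ=-45°, α=345°
  direction (0.9659, -0.2588); cell (3,4); t to first gridline: x 0.3520, y 3.2069 (then +1.0353 / +3.8637)
    (4,4) via x @ 0.3520
    (5,4) via x @ 1.3873  # hit
  → r_2 = 1.3873
beam 3: φ=45°, α=75°
  direction (0.2588, 0.9659); cell (3,4); t to first gridline: x 1.3137, y 0.1760 (then +3.8637 / +1.0353)
    (3,5) via y @ 0.1760
    (3,6) via y @ 1.2113
    (4,6) via x @ 1.3137
    (4,7) via y @ 2.2465
    (4,8) via y @ 3.2818  # hit
  → r_3 = 3.2818
beam 4: φ=90°, α=120°
  direction (-0.5000, 0.8660); cell (3,4); t to first gridline: x 1.3200, y 0.1963 (then +2.0000 / +1.1547)
    (3,5) via y @ 0.1963
    (2,5) via x @ 1.3200
    (2,6) via y @ 1.3510
    (2,7) via y @ 2.5057
    (1,7) via x @ 3.3200
    (1,8) via y @ 3.6604  # hit
  → r_4 = 3.6604

ranges = [2.1131, 1.3873, 3.2818, 3.6604]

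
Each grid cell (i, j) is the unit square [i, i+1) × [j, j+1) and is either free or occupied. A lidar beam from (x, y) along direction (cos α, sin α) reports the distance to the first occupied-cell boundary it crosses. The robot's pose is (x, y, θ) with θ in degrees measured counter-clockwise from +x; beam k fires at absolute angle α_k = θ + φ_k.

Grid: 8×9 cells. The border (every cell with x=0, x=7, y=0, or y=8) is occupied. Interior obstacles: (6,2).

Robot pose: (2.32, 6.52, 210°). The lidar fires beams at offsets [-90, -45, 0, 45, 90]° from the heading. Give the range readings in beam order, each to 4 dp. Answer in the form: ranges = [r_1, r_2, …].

beam 1: φ=-90°, α=120°
  direction (-0.5000, 0.8660); cell (2,6); t to first gridline: x 0.6400, y 0.5543 (then +2.0000 / +1.1547)
    (2,7) via y @ 0.5543
    (1,7) via x @ 0.6400
    (1,8) via y @ 1.7090  # hit
  → r_1 = 1.7090
beam 2: φ=-45°, α=165°
  direction (-0.9659, 0.2588); cell (2,6); t to first gridline: x 0.3313, y 1.8546 (then +1.0353 / +3.8637)
    (1,6) via x @ 0.3313
    (0,6) via x @ 1.3666  # hit
  → r_2 = 1.3666
beam 3: φ=0°, α=210°
  direction (-0.8660, -0.5000); cell (2,6); t to first gridline: x 0.3695, y 1.0400 (then +1.1547 / +2.0000)
    (1,6) via x @ 0.3695
    (1,5) via y @ 1.0400
    (0,5) via x @ 1.5242  # hit
  → r_3 = 1.5242
beam 4: φ=45°, α=255°
  direction (-0.2588, -0.9659); cell (2,6); t to first gridline: x 1.2364, y 0.5383 (then +3.8637 / +1.0353)
    (2,5) via y @ 0.5383
    (1,5) via x @ 1.2364
    (1,4) via y @ 1.5736
    (1,3) via y @ 2.6089
    (1,2) via y @ 3.6442
    (1,1) via y @ 4.6794
    (0,1) via x @ 5.1001  # hit
  → r_4 = 5.1001
beam 5: φ=90°, α=300°
  direction (0.5000, -0.8660); cell (2,6); t to first gridline: x 1.3600, y 0.6004 (then +2.0000 / +1.1547)
    (2,5) via y @ 0.6004
    (3,5) via x @ 1.3600
    (3,4) via y @ 1.7551
    (3,3) via y @ 2.9098
    (4,3) via x @ 3.3600
    (4,2) via y @ 4.0645
    (4,1) via y @ 5.2192
    (5,1) via x @ 5.3600
    (5,0) via y @ 6.3739  # hit
  → r_5 = 6.3739

ranges = [1.7090, 1.3666, 1.5242, 5.1001, 6.3739]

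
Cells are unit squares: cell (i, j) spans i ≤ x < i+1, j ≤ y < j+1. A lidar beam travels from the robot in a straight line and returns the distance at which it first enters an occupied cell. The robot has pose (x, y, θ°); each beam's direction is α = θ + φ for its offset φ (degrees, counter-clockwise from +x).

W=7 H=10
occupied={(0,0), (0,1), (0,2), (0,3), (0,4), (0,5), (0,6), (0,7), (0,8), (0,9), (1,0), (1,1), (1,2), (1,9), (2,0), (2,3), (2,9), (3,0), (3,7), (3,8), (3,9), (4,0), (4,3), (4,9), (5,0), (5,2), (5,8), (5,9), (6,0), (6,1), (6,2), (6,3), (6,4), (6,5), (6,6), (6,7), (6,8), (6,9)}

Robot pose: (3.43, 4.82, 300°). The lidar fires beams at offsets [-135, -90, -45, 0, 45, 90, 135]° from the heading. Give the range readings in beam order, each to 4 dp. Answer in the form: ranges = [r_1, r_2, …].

ranges = [2.5157, 1.6400, 1.6614, 1.1400, 2.6607, 2.9676, 4.3275]

beam 1: φ=-135°, α=165°
  direction (-0.9659, 0.2588); cell (3,4); t to first gridline: x 0.4452, y 0.6955 (then +1.0353 / +3.8637)
    (2,4) via x @ 0.4452
    (2,5) via y @ 0.6955
    (1,5) via x @ 1.4804
    (0,5) via x @ 2.5157  # hit
  → r_1 = 2.5157
beam 2: φ=-90°, α=210°
  direction (-0.8660, -0.5000); cell (3,4); t to first gridline: x 0.4965, y 1.6400 (then +1.1547 / +2.0000)
    (2,4) via x @ 0.4965
    (2,3) via y @ 1.6400  # hit
  → r_2 = 1.6400
beam 3: φ=-45°, α=255°
  direction (-0.2588, -0.9659); cell (3,4); t to first gridline: x 1.6614, y 0.8489 (then +3.8637 / +1.0353)
    (3,3) via y @ 0.8489
    (2,3) via x @ 1.6614  # hit
  → r_3 = 1.6614
beam 4: φ=0°, α=300°
  direction (0.5000, -0.8660); cell (3,4); t to first gridline: x 1.1400, y 0.9469 (then +2.0000 / +1.1547)
    (3,3) via y @ 0.9469
    (4,3) via x @ 1.1400  # hit
  → r_4 = 1.1400
beam 5: φ=45°, α=345°
  direction (0.9659, -0.2588); cell (3,4); t to first gridline: x 0.5901, y 3.1682 (then +1.0353 / +3.8637)
    (4,4) via x @ 0.5901
    (5,4) via x @ 1.6254
    (6,4) via x @ 2.6607  # hit
  → r_5 = 2.6607
beam 6: φ=90°, α=30°
  direction (0.8660, 0.5000); cell (3,4); t to first gridline: x 0.6582, y 0.3600 (then +1.1547 / +2.0000)
    (3,5) via y @ 0.3600
    (4,5) via x @ 0.6582
    (5,5) via x @ 1.8129
    (5,6) via y @ 2.3600
    (6,6) via x @ 2.9676  # hit
  → r_6 = 2.9676
beam 7: φ=135°, α=75°
  direction (0.2588, 0.9659); cell (3,4); t to first gridline: x 2.2023, y 0.1863 (then +3.8637 / +1.0353)
    (3,5) via y @ 0.1863
    (3,6) via y @ 1.2216
    (4,6) via x @ 2.2023
    (4,7) via y @ 2.2569
    (4,8) via y @ 3.2922
    (4,9) via y @ 4.3275  # hit
  → r_7 = 4.3275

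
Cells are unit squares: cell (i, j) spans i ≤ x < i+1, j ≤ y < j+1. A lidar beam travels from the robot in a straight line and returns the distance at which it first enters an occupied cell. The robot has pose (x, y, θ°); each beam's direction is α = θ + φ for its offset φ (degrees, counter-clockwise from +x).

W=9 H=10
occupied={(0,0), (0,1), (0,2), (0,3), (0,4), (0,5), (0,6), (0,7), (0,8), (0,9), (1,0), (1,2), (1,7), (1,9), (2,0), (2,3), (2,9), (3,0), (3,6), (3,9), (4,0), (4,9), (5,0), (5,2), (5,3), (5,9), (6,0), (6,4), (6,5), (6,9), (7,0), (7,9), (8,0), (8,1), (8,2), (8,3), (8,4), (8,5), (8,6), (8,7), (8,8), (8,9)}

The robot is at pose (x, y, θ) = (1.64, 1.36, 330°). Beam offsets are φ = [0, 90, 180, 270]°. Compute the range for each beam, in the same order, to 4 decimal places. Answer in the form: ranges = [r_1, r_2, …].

beam 1: φ=0°, α=330°
  dir = (cos 330°, sin 330°) = (0.8660, -0.5000); from cell (1,1)
  next x-line at t=0.4157, next y-line at t=0.7200; Δt_x=1.1547, Δt_y=2.0000
    x: enter (2,1) at t=0.4157
    y: enter (2,0) at t=0.7200 ← occupied
  → r_1 = 0.7200
beam 2: φ=90°, α=60°
  dir = (cos 60°, sin 60°) = (0.5000, 0.8660); from cell (1,1)
  next x-line at t=0.7200, next y-line at t=0.7390; Δt_x=2.0000, Δt_y=1.1547
    x: enter (2,1) at t=0.7200
    y: enter (2,2) at t=0.7390
    y: enter (2,3) at t=1.8937 ← occupied
  → r_2 = 1.8937
beam 3: φ=180°, α=150°
  dir = (cos 150°, sin 150°) = (-0.8660, 0.5000); from cell (1,1)
  next x-line at t=0.7390, next y-line at t=1.2800; Δt_x=1.1547, Δt_y=2.0000
    x: enter (0,1) at t=0.7390 ← occupied
  → r_3 = 0.7390
beam 4: φ=270°, α=240°
  dir = (cos 240°, sin 240°) = (-0.5000, -0.8660); from cell (1,1)
  next x-line at t=1.2800, next y-line at t=0.4157; Δt_x=2.0000, Δt_y=1.1547
    y: enter (1,0) at t=0.4157 ← occupied
  → r_4 = 0.4157

ranges = [0.7200, 1.8937, 0.7390, 0.4157]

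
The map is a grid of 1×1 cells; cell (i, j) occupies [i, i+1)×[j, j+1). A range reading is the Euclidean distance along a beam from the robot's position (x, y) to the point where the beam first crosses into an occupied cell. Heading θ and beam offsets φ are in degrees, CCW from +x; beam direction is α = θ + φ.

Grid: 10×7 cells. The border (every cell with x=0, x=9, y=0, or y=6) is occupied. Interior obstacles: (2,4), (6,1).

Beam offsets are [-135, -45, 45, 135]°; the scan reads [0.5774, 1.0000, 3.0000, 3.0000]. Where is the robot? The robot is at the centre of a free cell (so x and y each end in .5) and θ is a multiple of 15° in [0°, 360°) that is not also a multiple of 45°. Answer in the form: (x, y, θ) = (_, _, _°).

Candidates: 38 free-cell centres × 16 headings = 608 poses. Raycast each; keep the one whose scan matches to 4 dp.
  (5.5, 5.5, 75°): beam 1 = 5.1962 ≠ 0.5774 ✗
  (6.5, 4.5, 210°): beam 1 = 1.5529 ≠ 0.5774 ✗
  (7.5, 5.5, 75°): beam 1 = 3.0000 ≠ 0.5774 ✗
  …
  (8.5, 4.5, 105°): r_1=0.5774, r_2=1.0000, r_3=3.0000, r_4=3.0000 — all match ✓
Unique over the lattice → pose = (8.5, 4.5, 105°).

(x, y, θ) = (8.5, 4.5, 105°)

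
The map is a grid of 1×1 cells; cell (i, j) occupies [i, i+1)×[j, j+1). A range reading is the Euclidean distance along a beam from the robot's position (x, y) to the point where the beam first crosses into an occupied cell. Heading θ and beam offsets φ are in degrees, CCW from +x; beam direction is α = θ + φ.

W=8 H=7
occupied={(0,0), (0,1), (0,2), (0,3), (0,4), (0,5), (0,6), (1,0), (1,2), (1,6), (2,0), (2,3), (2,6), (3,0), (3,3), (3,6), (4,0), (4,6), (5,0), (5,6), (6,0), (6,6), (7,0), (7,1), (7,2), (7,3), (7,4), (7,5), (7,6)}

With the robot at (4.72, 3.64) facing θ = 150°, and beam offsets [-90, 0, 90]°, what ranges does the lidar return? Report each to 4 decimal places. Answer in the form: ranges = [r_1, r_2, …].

beam 1: φ=-90°, α=60°
  cosα=0.5000 sinα=0.8660 | (4,3) | tMaxX 0.5600 tMaxY 0.4157 | tΔX 2.0000 tΔY 1.1547
    t=0.4157 [y] (4,4)
    t=0.5600 [x] (5,4)
    t=1.5704 [y] (5,5)
    t=2.5600 [x] (6,5)
    t=2.7251 [y] (6,6) — stop
  → r_1 = 2.7251
beam 2: φ=0°, α=150°
  cosα=-0.8660 sinα=0.5000 | (4,3) | tMaxX 0.8314 tMaxY 0.7200 | tΔX 1.1547 tΔY 2.0000
    t=0.7200 [y] (4,4)
    t=0.8314 [x] (3,4)
    t=1.9861 [x] (2,4)
    t=2.7200 [y] (2,5)
    t=3.1408 [x] (1,5)
    t=4.2955 [x] (0,5) — stop
  → r_2 = 4.2955
beam 3: φ=90°, α=240°
  cosα=-0.5000 sinα=-0.8660 | (4,3) | tMaxX 1.4400 tMaxY 0.7390 | tΔX 2.0000 tΔY 1.1547
    t=0.7390 [y] (4,2)
    t=1.4400 [x] (3,2)
    t=1.8937 [y] (3,1)
    t=3.0484 [y] (3,0) — stop
  → r_3 = 3.0484

ranges = [2.7251, 4.2955, 3.0484]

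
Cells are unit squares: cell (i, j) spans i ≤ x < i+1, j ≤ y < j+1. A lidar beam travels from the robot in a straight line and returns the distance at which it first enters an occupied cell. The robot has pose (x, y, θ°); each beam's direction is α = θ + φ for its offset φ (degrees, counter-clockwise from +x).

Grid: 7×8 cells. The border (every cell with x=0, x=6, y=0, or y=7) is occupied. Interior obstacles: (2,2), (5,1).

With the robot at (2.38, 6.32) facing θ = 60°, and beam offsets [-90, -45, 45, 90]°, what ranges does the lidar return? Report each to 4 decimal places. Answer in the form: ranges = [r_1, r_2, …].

ranges = [4.1800, 2.6273, 0.7040, 1.3600]

beam 1: φ=-90°, α=330°
  direction (0.8660, -0.5000); cell (2,6); t to first gridline: x 0.7159, y 0.6400 (then +1.1547 / +2.0000)
    (2,5) via y @ 0.6400
    (3,5) via x @ 0.7159
    (4,5) via x @ 1.8706
    (4,4) via y @ 2.6400
    (5,4) via x @ 3.0253
    (6,4) via x @ 4.1800  # hit
  → r_1 = 4.1800
beam 2: φ=-45°, α=15°
  direction (0.9659, 0.2588); cell (2,6); t to first gridline: x 0.6419, y 2.6273 (then +1.0353 / +3.8637)
    (3,6) via x @ 0.6419
    (4,6) via x @ 1.6771
    (4,7) via y @ 2.6273  # hit
  → r_2 = 2.6273
beam 3: φ=45°, α=105°
  direction (-0.2588, 0.9659); cell (2,6); t to first gridline: x 1.4682, y 0.7040 (then +3.8637 / +1.0353)
    (2,7) via y @ 0.7040  # hit
  → r_3 = 0.7040
beam 4: φ=90°, α=150°
  direction (-0.8660, 0.5000); cell (2,6); t to first gridline: x 0.4388, y 1.3600 (then +1.1547 / +2.0000)
    (1,6) via x @ 0.4388
    (1,7) via y @ 1.3600  # hit
  → r_4 = 1.3600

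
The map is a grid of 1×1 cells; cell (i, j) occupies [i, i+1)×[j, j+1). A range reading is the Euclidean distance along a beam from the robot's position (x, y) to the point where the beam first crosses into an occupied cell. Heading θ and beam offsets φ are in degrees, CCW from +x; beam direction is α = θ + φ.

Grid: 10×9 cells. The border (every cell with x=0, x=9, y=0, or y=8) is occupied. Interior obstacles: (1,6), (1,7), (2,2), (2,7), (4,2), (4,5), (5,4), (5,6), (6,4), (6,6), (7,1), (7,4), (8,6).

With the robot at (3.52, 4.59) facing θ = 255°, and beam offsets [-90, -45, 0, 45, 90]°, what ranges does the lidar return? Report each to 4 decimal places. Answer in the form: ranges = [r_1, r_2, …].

beam 1: φ=-90°, α=165°
  dir = (cos 165°, sin 165°) = (-0.9659, 0.2588); from cell (3,4)
  next x-line at t=0.5383, next y-line at t=1.5841; Δt_x=1.0353, Δt_y=3.8637
    x: enter (2,4) at t=0.5383
    x: enter (1,4) at t=1.5736
    y: enter (1,5) at t=1.5841
    x: enter (0,5) at t=2.6089 ← occupied
  → r_1 = 2.6089
beam 2: φ=-45°, α=210°
  dir = (cos 210°, sin 210°) = (-0.8660, -0.5000); from cell (3,4)
  next x-line at t=0.6004, next y-line at t=1.1800; Δt_x=1.1547, Δt_y=2.0000
    x: enter (2,4) at t=0.6004
    y: enter (2,3) at t=1.1800
    x: enter (1,3) at t=1.7551
    x: enter (0,3) at t=2.9098 ← occupied
  → r_2 = 2.9098
beam 3: φ=0°, α=255°
  dir = (cos 255°, sin 255°) = (-0.2588, -0.9659); from cell (3,4)
  next x-line at t=2.0091, next y-line at t=0.6108; Δt_x=3.8637, Δt_y=1.0353
    y: enter (3,3) at t=0.6108
    y: enter (3,2) at t=1.6461
    x: enter (2,2) at t=2.0091 ← occupied
  → r_3 = 2.0091
beam 4: φ=45°, α=300°
  dir = (cos 300°, sin 300°) = (0.5000, -0.8660); from cell (3,4)
  next x-line at t=0.9600, next y-line at t=0.6813; Δt_x=2.0000, Δt_y=1.1547
    y: enter (3,3) at t=0.6813
    x: enter (4,3) at t=0.9600
    y: enter (4,2) at t=1.8360 ← occupied
  → r_4 = 1.8360
beam 5: φ=90°, α=345°
  dir = (cos 345°, sin 345°) = (0.9659, -0.2588); from cell (3,4)
  next x-line at t=0.4969, next y-line at t=2.2796; Δt_x=1.0353, Δt_y=3.8637
    x: enter (4,4) at t=0.4969
    x: enter (5,4) at t=1.5322 ← occupied
  → r_5 = 1.5322

ranges = [2.6089, 2.9098, 2.0091, 1.8360, 1.5322]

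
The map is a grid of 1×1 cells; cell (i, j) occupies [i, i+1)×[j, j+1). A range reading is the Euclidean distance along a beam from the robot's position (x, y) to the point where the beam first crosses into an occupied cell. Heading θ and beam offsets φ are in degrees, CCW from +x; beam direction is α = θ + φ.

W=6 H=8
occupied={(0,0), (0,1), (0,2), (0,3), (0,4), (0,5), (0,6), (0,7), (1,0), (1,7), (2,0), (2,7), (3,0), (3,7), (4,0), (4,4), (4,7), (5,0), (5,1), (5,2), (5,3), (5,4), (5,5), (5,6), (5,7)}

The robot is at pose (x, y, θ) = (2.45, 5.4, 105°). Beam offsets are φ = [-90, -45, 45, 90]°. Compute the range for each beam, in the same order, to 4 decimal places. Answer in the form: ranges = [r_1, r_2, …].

ranges = [2.6400, 1.8475, 1.6743, 1.5012]

beam 1: φ=-90°, α=15°
  d=(0.9659,0.2588)  start (2,5)  tX=0.5694 tY=2.3182  stride 1/|dx|=1.0353 1/|dy|=3.8637
    cross x-line → (3,5), t=0.5694
    cross x-line → (4,5), t=1.6047
    cross y-line → (4,6), t=2.3182
    cross x-line → (5,6), t=2.6400 (wall)
  → r_1 = 2.6400
beam 2: φ=-45°, α=60°
  d=(0.5000,0.8660)  start (2,5)  tX=1.1000 tY=0.6928  stride 1/|dx|=2.0000 1/|dy|=1.1547
    cross y-line → (2,6), t=0.6928
    cross x-line → (3,6), t=1.1000
    cross y-line → (3,7), t=1.8475 (wall)
  → r_2 = 1.8475
beam 3: φ=45°, α=150°
  d=(-0.8660,0.5000)  start (2,5)  tX=0.5196 tY=1.2000  stride 1/|dx|=1.1547 1/|dy|=2.0000
    cross x-line → (1,5), t=0.5196
    cross y-line → (1,6), t=1.2000
    cross x-line → (0,6), t=1.6743 (wall)
  → r_3 = 1.6743
beam 4: φ=90°, α=195°
  d=(-0.9659,-0.2588)  start (2,5)  tX=0.4659 tY=1.5455  stride 1/|dx|=1.0353 1/|dy|=3.8637
    cross x-line → (1,5), t=0.4659
    cross x-line → (0,5), t=1.5012 (wall)
  → r_4 = 1.5012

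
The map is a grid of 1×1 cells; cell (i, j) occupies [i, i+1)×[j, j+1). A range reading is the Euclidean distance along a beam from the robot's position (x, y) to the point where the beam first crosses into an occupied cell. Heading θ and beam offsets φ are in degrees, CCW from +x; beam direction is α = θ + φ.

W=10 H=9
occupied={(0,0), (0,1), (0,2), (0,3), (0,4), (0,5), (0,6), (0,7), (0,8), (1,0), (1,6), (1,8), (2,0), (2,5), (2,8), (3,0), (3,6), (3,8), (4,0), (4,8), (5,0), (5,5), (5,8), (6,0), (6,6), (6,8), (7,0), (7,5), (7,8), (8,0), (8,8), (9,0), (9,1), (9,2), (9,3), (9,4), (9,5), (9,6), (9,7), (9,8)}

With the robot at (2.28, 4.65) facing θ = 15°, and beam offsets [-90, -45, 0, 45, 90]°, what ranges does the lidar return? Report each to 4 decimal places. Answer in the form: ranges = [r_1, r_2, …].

beam 1: φ=-90°, α=285°
  dir = (cos 285°, sin 285°) = (0.2588, -0.9659); from cell (2,4)
  next x-line at t=2.7819, next y-line at t=0.6729; Δt_x=3.8637, Δt_y=1.0353
    y: enter (2,3) at t=0.6729
    y: enter (2,2) at t=1.7082
    y: enter (2,1) at t=2.7435
    x: enter (3,1) at t=2.7819
    y: enter (3,0) at t=3.7788 ← occupied
  → r_1 = 3.7788
beam 2: φ=-45°, α=330°
  dir = (cos 330°, sin 330°) = (0.8660, -0.5000); from cell (2,4)
  next x-line at t=0.8314, next y-line at t=1.3000; Δt_x=1.1547, Δt_y=2.0000
    x: enter (3,4) at t=0.8314
    y: enter (3,3) at t=1.3000
    x: enter (4,3) at t=1.9861
    x: enter (5,3) at t=3.1408
    y: enter (5,2) at t=3.3000
    x: enter (6,2) at t=4.2955
    y: enter (6,1) at t=5.3000
    x: enter (7,1) at t=5.4502
    x: enter (8,1) at t=6.6049
    y: enter (8,0) at t=7.3000 ← occupied
  → r_2 = 7.3000
beam 3: φ=0°, α=15°
  dir = (cos 15°, sin 15°) = (0.9659, 0.2588); from cell (2,4)
  next x-line at t=0.7454, next y-line at t=1.3523; Δt_x=1.0353, Δt_y=3.8637
    x: enter (3,4) at t=0.7454
    y: enter (3,5) at t=1.3523
    x: enter (4,5) at t=1.7807
    x: enter (5,5) at t=2.8160 ← occupied
  → r_3 = 2.8160
beam 4: φ=45°, α=60°
  dir = (cos 60°, sin 60°) = (0.5000, 0.8660); from cell (2,4)
  next x-line at t=1.4400, next y-line at t=0.4041; Δt_x=2.0000, Δt_y=1.1547
    y: enter (2,5) at t=0.4041 ← occupied
  → r_4 = 0.4041
beam 5: φ=90°, α=105°
  dir = (cos 105°, sin 105°) = (-0.2588, 0.9659); from cell (2,4)
  next x-line at t=1.0818, next y-line at t=0.3623; Δt_x=3.8637, Δt_y=1.0353
    y: enter (2,5) at t=0.3623 ← occupied
  → r_5 = 0.3623

ranges = [3.7788, 7.3000, 2.8160, 0.4041, 0.3623]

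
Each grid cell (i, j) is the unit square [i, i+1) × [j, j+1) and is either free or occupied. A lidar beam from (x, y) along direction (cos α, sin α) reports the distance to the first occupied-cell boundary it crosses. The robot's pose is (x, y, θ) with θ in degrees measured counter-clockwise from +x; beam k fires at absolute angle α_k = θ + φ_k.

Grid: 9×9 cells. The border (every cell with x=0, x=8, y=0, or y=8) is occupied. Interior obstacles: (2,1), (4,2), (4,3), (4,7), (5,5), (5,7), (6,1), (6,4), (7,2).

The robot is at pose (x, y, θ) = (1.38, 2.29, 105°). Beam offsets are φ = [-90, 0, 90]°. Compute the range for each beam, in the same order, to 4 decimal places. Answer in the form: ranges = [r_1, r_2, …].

ranges = [2.7124, 1.4682, 0.3934]

beam 1: φ=-90°, α=15°
  d=(0.9659,0.2588)  start (1,2)  tX=0.6419 tY=2.7432  stride 1/|dx|=1.0353 1/|dy|=3.8637
    cross x-line → (2,2), t=0.6419
    cross x-line → (3,2), t=1.6771
    cross x-line → (4,2), t=2.7124 (wall)
  → r_1 = 2.7124
beam 2: φ=0°, α=105°
  d=(-0.2588,0.9659)  start (1,2)  tX=1.4682 tY=0.7350  stride 1/|dx|=3.8637 1/|dy|=1.0353
    cross y-line → (1,3), t=0.7350
    cross x-line → (0,3), t=1.4682 (wall)
  → r_2 = 1.4682
beam 3: φ=90°, α=195°
  d=(-0.9659,-0.2588)  start (1,2)  tX=0.3934 tY=1.1205  stride 1/|dx|=1.0353 1/|dy|=3.8637
    cross x-line → (0,2), t=0.3934 (wall)
  → r_3 = 0.3934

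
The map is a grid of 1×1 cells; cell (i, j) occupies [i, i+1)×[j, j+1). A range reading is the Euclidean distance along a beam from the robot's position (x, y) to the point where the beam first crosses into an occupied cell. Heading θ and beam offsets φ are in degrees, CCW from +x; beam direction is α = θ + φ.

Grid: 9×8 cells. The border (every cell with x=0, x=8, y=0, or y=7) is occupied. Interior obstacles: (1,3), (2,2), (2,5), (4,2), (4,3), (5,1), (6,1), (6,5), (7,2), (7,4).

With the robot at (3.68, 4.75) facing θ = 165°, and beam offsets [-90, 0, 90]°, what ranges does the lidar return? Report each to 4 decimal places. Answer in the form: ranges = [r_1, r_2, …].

ranges = [2.3294, 0.9659, 2.6273]

beam 1: φ=-90°, α=75°
  d=(0.2588,0.9659)  start (3,4)  tX=1.2364 tY=0.2588  stride 1/|dx|=3.8637 1/|dy|=1.0353
    cross y-line → (3,5), t=0.2588
    cross x-line → (4,5), t=1.2364
    cross y-line → (4,6), t=1.2941
    cross y-line → (4,7), t=2.3294 (wall)
  → r_1 = 2.3294
beam 2: φ=0°, α=165°
  d=(-0.9659,0.2588)  start (3,4)  tX=0.7040 tY=0.9659  stride 1/|dx|=1.0353 1/|dy|=3.8637
    cross x-line → (2,4), t=0.7040
    cross y-line → (2,5), t=0.9659 (wall)
  → r_2 = 0.9659
beam 3: φ=90°, α=255°
  d=(-0.2588,-0.9659)  start (3,4)  tX=2.6273 tY=0.7765  stride 1/|dx|=3.8637 1/|dy|=1.0353
    cross y-line → (3,3), t=0.7765
    cross y-line → (3,2), t=1.8117
    cross x-line → (2,2), t=2.6273 (wall)
  → r_3 = 2.6273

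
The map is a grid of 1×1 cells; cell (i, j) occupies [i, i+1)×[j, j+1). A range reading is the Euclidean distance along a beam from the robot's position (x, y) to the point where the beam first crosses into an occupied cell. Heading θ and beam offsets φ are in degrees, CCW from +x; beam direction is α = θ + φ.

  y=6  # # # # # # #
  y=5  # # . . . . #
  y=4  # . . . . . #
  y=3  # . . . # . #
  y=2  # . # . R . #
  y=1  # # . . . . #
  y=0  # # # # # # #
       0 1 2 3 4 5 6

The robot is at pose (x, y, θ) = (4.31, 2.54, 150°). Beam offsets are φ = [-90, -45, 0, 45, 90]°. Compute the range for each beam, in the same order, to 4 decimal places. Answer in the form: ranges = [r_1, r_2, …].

ranges = [0.5312, 0.4762, 3.8221, 1.3562, 1.7782]

beam 1: φ=-90°, α=60°
  d=(0.5000,0.8660)  start (4,2)  tX=1.3800 tY=0.5312  stride 1/|dx|=2.0000 1/|dy|=1.1547
    cross y-line → (4,3), t=0.5312 (wall)
  → r_1 = 0.5312
beam 2: φ=-45°, α=105°
  d=(-0.2588,0.9659)  start (4,2)  tX=1.1977 tY=0.4762  stride 1/|dx|=3.8637 1/|dy|=1.0353
    cross y-line → (4,3), t=0.4762 (wall)
  → r_2 = 0.4762
beam 3: φ=0°, α=150°
  d=(-0.8660,0.5000)  start (4,2)  tX=0.3580 tY=0.9200  stride 1/|dx|=1.1547 1/|dy|=2.0000
    cross x-line → (3,2), t=0.3580
    cross y-line → (3,3), t=0.9200
    cross x-line → (2,3), t=1.5127
    cross x-line → (1,3), t=2.6674
    cross y-line → (1,4), t=2.9200
    cross x-line → (0,4), t=3.8221 (wall)
  → r_3 = 3.8221
beam 4: φ=45°, α=195°
  d=(-0.9659,-0.2588)  start (4,2)  tX=0.3209 tY=2.0864  stride 1/|dx|=1.0353 1/|dy|=3.8637
    cross x-line → (3,2), t=0.3209
    cross x-line → (2,2), t=1.3562 (wall)
  → r_4 = 1.3562
beam 5: φ=90°, α=240°
  d=(-0.5000,-0.8660)  start (4,2)  tX=0.6200 tY=0.6235  stride 1/|dx|=2.0000 1/|dy|=1.1547
    cross x-line → (3,2), t=0.6200
    cross y-line → (3,1), t=0.6235
    cross y-line → (3,0), t=1.7782 (wall)
  → r_5 = 1.7782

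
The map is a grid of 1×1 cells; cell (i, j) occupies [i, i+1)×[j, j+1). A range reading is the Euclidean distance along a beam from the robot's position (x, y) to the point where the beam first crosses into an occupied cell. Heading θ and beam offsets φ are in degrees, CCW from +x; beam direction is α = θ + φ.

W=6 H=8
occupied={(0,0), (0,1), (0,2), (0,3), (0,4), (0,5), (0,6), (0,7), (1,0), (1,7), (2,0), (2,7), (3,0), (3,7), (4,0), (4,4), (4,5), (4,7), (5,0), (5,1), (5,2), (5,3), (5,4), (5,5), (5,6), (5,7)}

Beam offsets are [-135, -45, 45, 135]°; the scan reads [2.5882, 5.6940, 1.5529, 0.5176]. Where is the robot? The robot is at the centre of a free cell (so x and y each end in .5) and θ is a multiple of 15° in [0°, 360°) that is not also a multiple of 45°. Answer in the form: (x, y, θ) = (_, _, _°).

(x, y, θ) = (2.5, 1.5, 150°)

Candidates: 22 free-cell centres × 16 headings = 352 poses. Raycast each; keep the one whose scan matches to 4 dp.
  (2.5, 1.5, 105°): beam 1 = 1.0000 ≠ 2.5882 ✗
  (1.5, 5.5, 210°): beam 1 = 1.5529 ≠ 2.5882 ✗
  (4.5, 1.5, 195°): beam 1 = 1.0000 ≠ 2.5882 ✗
  …
  (2.5, 1.5, 150°): r_1=2.5882, r_2=5.6940, r_3=1.5529, r_4=0.5176 — all match ✓
No second candidate reproduces the full scan.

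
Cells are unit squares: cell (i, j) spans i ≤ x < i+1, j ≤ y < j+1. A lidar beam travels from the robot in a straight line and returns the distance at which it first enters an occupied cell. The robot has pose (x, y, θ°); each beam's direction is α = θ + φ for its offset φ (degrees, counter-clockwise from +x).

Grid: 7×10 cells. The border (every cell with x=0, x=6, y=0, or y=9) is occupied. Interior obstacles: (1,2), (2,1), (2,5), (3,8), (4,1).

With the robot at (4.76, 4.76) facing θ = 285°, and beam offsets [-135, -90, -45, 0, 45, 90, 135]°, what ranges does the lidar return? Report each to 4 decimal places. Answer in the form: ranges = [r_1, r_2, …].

ranges = [2.0323, 3.8926, 3.5200, 3.8926, 1.4318, 1.2837, 2.4800]

beam 1: φ=-135°, α=150°
  direction (-0.8660, 0.5000); cell (4,4); t to first gridline: x 0.8776, y 0.4800 (then +1.1547 / +2.0000)
    (4,5) via y @ 0.4800
    (3,5) via x @ 0.8776
    (2,5) via x @ 2.0323  # hit
  → r_1 = 2.0323
beam 2: φ=-90°, α=195°
  direction (-0.9659, -0.2588); cell (4,4); t to first gridline: x 0.7868, y 2.9364 (then +1.0353 / +3.8637)
    (3,4) via x @ 0.7868
    (2,4) via x @ 1.8221
    (1,4) via x @ 2.8574
    (1,3) via y @ 2.9364
    (0,3) via x @ 3.8926  # hit
  → r_2 = 3.8926
beam 3: φ=-45°, α=240°
  direction (-0.5000, -0.8660); cell (4,4); t to first gridline: x 1.5200, y 0.8776 (then +2.0000 / +1.1547)
    (4,3) via y @ 0.8776
    (3,3) via x @ 1.5200
    (3,2) via y @ 2.0323
    (3,1) via y @ 3.1870
    (2,1) via x @ 3.5200  # hit
  → r_3 = 3.5200
beam 4: φ=0°, α=285°
  direction (0.2588, -0.9659); cell (4,4); t to first gridline: x 0.9273, y 0.7868 (then +3.8637 / +1.0353)
    (4,3) via y @ 0.7868
    (5,3) via x @ 0.9273
    (5,2) via y @ 1.8221
    (5,1) via y @ 2.8574
    (5,0) via y @ 3.8926  # hit
  → r_4 = 3.8926
beam 5: φ=45°, α=330°
  direction (0.8660, -0.5000); cell (4,4); t to first gridline: x 0.2771, y 1.5200 (then +1.1547 / +2.0000)
    (5,4) via x @ 0.2771
    (6,4) via x @ 1.4318  # hit
  → r_5 = 1.4318
beam 6: φ=90°, α=15°
  direction (0.9659, 0.2588); cell (4,4); t to first gridline: x 0.2485, y 0.9273 (then +1.0353 / +3.8637)
    (5,4) via x @ 0.2485
    (5,5) via y @ 0.9273
    (6,5) via x @ 1.2837  # hit
  → r_6 = 1.2837
beam 7: φ=135°, α=60°
  direction (0.5000, 0.8660); cell (4,4); t to first gridline: x 0.4800, y 0.2771 (then +2.0000 / +1.1547)
    (4,5) via y @ 0.2771
    (5,5) via x @ 0.4800
    (5,6) via y @ 1.4318
    (6,6) via x @ 2.4800  # hit
  → r_7 = 2.4800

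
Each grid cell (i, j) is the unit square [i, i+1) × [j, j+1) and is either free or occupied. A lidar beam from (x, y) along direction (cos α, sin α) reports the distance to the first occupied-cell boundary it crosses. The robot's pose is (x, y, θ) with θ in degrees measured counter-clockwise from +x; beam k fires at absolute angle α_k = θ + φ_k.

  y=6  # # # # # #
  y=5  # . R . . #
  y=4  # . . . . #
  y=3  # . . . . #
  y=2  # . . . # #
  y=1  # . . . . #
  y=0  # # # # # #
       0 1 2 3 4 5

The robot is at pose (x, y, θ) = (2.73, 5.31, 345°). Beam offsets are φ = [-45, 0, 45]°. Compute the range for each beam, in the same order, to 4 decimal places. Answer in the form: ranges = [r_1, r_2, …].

beam 1: φ=-45°, α=300°
  d=(0.5000,-0.8660)  start (2,5)  tX=0.5400 tY=0.3580  stride 1/|dx|=2.0000 1/|dy|=1.1547
    cross y-line → (2,4), t=0.3580
    cross x-line → (3,4), t=0.5400
    cross y-line → (3,3), t=1.5127
    cross x-line → (4,3), t=2.5400
    cross y-line → (4,2), t=2.6674 (wall)
  → r_1 = 2.6674
beam 2: φ=0°, α=345°
  d=(0.9659,-0.2588)  start (2,5)  tX=0.2795 tY=1.1977  stride 1/|dx|=1.0353 1/|dy|=3.8637
    cross x-line → (3,5), t=0.2795
    cross y-line → (3,4), t=1.1977
    cross x-line → (4,4), t=1.3148
    cross x-line → (5,4), t=2.3501 (wall)
  → r_2 = 2.3501
beam 3: φ=45°, α=30°
  d=(0.8660,0.5000)  start (2,5)  tX=0.3118 tY=1.3800  stride 1/|dx|=1.1547 1/|dy|=2.0000
    cross x-line → (3,5), t=0.3118
    cross y-line → (3,6), t=1.3800 (wall)
  → r_3 = 1.3800

ranges = [2.6674, 2.3501, 1.3800]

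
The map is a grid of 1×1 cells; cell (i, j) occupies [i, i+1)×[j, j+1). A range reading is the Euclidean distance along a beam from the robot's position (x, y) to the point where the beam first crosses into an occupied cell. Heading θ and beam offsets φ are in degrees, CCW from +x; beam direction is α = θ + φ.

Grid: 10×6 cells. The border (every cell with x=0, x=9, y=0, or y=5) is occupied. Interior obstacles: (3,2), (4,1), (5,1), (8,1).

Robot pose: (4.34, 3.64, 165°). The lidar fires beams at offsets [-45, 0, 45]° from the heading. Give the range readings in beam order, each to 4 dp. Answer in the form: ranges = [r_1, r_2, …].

ranges = [1.5704, 3.4578, 1.2800]

beam 1: φ=-45°, α=120°
  d=(-0.5000,0.8660)  start (4,3)  tX=0.6800 tY=0.4157  stride 1/|dx|=2.0000 1/|dy|=1.1547
    cross y-line → (4,4), t=0.4157
    cross x-line → (3,4), t=0.6800
    cross y-line → (3,5), t=1.5704 (wall)
  → r_1 = 1.5704
beam 2: φ=0°, α=165°
  d=(-0.9659,0.2588)  start (4,3)  tX=0.3520 tY=1.3909  stride 1/|dx|=1.0353 1/|dy|=3.8637
    cross x-line → (3,3), t=0.3520
    cross x-line → (2,3), t=1.3873
    cross y-line → (2,4), t=1.3909
    cross x-line → (1,4), t=2.4225
    cross x-line → (0,4), t=3.4578 (wall)
  → r_2 = 3.4578
beam 3: φ=45°, α=210°
  d=(-0.8660,-0.5000)  start (4,3)  tX=0.3926 tY=1.2800  stride 1/|dx|=1.1547 1/|dy|=2.0000
    cross x-line → (3,3), t=0.3926
    cross y-line → (3,2), t=1.2800 (wall)
  → r_3 = 1.2800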